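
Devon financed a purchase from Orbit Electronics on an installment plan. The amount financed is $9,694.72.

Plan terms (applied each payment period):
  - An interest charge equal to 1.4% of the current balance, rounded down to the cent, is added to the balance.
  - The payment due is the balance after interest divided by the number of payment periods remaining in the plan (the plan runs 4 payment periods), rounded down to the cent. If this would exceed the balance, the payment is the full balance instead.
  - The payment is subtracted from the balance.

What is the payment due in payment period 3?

$2,526.90

Payment period 1: opening $9,694.72; interest $135.72 → $9,830.44; payment $2,457.61; balance $7,372.83
Payment period 2: opening $7,372.83; interest $103.21 → $7,476.04; payment $2,492.01; balance $4,984.03
Payment period 3: opening $4,984.03; interest $69.77 → $5,053.80; payment $2,526.90; balance $2,526.90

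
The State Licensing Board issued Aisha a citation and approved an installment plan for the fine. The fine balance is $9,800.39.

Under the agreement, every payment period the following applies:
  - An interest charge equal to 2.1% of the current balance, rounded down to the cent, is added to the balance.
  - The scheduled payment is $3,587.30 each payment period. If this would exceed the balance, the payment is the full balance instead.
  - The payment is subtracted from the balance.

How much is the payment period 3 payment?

$3,028.67

Payment period 1: opening $9,800.39; interest $205.80 → $10,006.19; payment $3,587.30; balance $6,418.89
Payment period 2: opening $6,418.89; interest $134.79 → $6,553.68; payment $3,587.30; balance $2,966.38
Payment period 3: opening $2,966.38; interest $62.29 → $3,028.67; payment $3,028.67; balance $0.00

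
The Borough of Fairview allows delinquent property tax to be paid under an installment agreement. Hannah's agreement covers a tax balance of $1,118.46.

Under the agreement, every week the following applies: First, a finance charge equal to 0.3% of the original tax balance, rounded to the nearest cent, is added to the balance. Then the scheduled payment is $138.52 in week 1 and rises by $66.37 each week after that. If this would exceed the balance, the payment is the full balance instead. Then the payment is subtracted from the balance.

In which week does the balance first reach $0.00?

5

Week 1: $1,118.46 +$3.36 interest = $1,121.82; pay $138.52 → $983.30
Week 2: $983.30 +$3.36 interest = $986.66; pay $204.89 → $781.77
Week 3: $781.77 +$3.36 interest = $785.13; pay $271.26 → $513.87
Week 4: $513.87 +$3.36 interest = $517.23; pay $337.63 → $179.60
Week 5: $179.60 +$3.36 interest = $182.96; pay $182.96 → $0.00
Balance reaches $0.00 in week 5.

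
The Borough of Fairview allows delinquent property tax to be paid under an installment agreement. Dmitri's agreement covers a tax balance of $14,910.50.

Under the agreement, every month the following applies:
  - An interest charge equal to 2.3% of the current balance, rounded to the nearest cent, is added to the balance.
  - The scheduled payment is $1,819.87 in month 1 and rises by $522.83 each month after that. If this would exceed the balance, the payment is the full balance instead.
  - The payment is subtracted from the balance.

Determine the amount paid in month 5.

Month 1: $14,910.50 +$342.94 interest = $15,253.44; pay $1,819.87 → $13,433.57
Month 2: $13,433.57 +$308.97 interest = $13,742.54; pay $2,342.70 → $11,399.84
Month 3: $11,399.84 +$262.20 interest = $11,662.04; pay $2,865.53 → $8,796.51
Month 4: $8,796.51 +$202.32 interest = $8,998.83; pay $3,388.36 → $5,610.47
Month 5: $5,610.47 +$129.04 interest = $5,739.51; pay $3,911.19 → $1,828.32

$3,911.19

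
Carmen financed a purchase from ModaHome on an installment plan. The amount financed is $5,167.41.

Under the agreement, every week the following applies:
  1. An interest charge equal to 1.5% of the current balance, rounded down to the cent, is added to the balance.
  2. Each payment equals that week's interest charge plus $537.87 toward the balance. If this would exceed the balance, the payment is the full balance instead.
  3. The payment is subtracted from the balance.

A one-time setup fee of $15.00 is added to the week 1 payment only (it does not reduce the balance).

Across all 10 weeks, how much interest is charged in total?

$412.00

# | Opening | Interest | Payment | Fee | End bal
1 | $5,167.41 | $77.51 | $615.38 | $15.00 | $4,629.54
2 | $4,629.54 | $69.44 | $607.31 | — | $4,091.67
3 | $4,091.67 | $61.37 | $599.24 | — | $3,553.80
4 | $3,553.80 | $53.30 | $591.17 | — | $3,015.93
5 | $3,015.93 | $45.23 | $583.10 | — | $2,478.06
6 | $2,478.06 | $37.17 | $575.04 | — | $1,940.19
7 | $1,940.19 | $29.10 | $566.97 | — | $1,402.32
8 | $1,402.32 | $21.03 | $558.90 | — | $864.45
9 | $864.45 | $12.96 | $550.83 | — | $326.58
10 | $326.58 | $4.89 | $331.47 | — | $0.00
Total interest: $77.51 + $69.44 + $61.37 + $53.30 + $45.23 + $37.17 + $29.10 + $21.03 + $12.96 + $4.89 = $412.00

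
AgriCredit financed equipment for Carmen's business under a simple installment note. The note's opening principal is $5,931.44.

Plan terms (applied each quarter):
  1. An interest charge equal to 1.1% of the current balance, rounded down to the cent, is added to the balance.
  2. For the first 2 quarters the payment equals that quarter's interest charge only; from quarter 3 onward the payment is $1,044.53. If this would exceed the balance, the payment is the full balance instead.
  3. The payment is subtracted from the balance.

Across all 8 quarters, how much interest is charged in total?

$357.96

Quarter 1: $5,931.44 +$65.24 interest = $5,996.68; pay $65.24 → $5,931.44
Quarter 2: $5,931.44 +$65.24 interest = $5,996.68; pay $65.24 → $5,931.44
Quarter 3: $5,931.44 +$65.24 interest = $5,996.68; pay $1,044.53 → $4,952.15
Quarter 4: $4,952.15 +$54.47 interest = $5,006.62; pay $1,044.53 → $3,962.09
Quarter 5: $3,962.09 +$43.58 interest = $4,005.67; pay $1,044.53 → $2,961.14
Quarter 6: $2,961.14 +$32.57 interest = $2,993.71; pay $1,044.53 → $1,949.18
Quarter 7: $1,949.18 +$21.44 interest = $1,970.62; pay $1,044.53 → $926.09
Quarter 8: $926.09 +$10.18 interest = $936.27; pay $936.27 → $0.00
Total interest: $65.24 + $65.24 + $65.24 + $54.47 + $43.58 + $32.57 + $21.44 + $10.18 = $357.96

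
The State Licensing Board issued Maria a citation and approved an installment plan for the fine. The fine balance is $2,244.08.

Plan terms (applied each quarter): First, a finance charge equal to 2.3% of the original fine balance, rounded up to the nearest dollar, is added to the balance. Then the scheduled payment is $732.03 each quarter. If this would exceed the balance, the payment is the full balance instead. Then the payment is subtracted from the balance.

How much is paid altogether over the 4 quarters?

Quarter 1: opening $2,244.08; interest $52.00 → $2,296.08; payment $732.03; balance $1,564.05
Quarter 2: opening $1,564.05; interest $52.00 → $1,616.05; payment $732.03; balance $884.02
Quarter 3: opening $884.02; interest $52.00 → $936.02; payment $732.03; balance $203.99
Quarter 4: opening $203.99; interest $52.00 → $255.99; payment $255.99; balance $0.00
Total paid: $2,452.08

$2,452.08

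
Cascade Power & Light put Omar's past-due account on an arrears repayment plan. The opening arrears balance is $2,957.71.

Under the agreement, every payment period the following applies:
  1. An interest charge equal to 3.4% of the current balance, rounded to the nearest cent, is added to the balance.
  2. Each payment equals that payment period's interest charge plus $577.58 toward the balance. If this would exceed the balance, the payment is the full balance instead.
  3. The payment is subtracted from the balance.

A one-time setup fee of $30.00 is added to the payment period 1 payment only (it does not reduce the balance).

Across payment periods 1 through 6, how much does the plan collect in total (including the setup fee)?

$3,296.51

Payment period 1: $2,957.71 +$100.56 interest = $3,058.27; pay $678.14 (+ $30.00 fee) → $2,380.13
Payment period 2: $2,380.13 +$80.92 interest = $2,461.05; pay $658.50 → $1,802.55
Payment period 3: $1,802.55 +$61.29 interest = $1,863.84; pay $638.87 → $1,224.97
Payment period 4: $1,224.97 +$41.65 interest = $1,266.62; pay $619.23 → $647.39
Payment period 5: $647.39 +$22.01 interest = $669.40; pay $599.59 → $69.81
Payment period 6: $69.81 +$2.37 interest = $72.18; pay $72.18 → $0.00
Total paid: $3,296.51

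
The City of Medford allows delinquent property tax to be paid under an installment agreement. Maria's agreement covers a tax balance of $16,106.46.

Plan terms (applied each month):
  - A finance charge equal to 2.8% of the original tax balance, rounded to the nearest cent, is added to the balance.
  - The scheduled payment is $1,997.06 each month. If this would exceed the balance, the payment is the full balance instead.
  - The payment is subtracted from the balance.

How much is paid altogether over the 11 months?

$21,067.24

Month 1: opening $16,106.46; interest $450.98 → $16,557.44; payment $1,997.06; balance $14,560.38
Month 2: opening $14,560.38; interest $450.98 → $15,011.36; payment $1,997.06; balance $13,014.30
Month 3: opening $13,014.30; interest $450.98 → $13,465.28; payment $1,997.06; balance $11,468.22
Month 4: opening $11,468.22; interest $450.98 → $11,919.20; payment $1,997.06; balance $9,922.14
Month 5: opening $9,922.14; interest $450.98 → $10,373.12; payment $1,997.06; balance $8,376.06
Month 6: opening $8,376.06; interest $450.98 → $8,827.04; payment $1,997.06; balance $6,829.98
Month 7: opening $6,829.98; interest $450.98 → $7,280.96; payment $1,997.06; balance $5,283.90
Month 8: opening $5,283.90; interest $450.98 → $5,734.88; payment $1,997.06; balance $3,737.82
Month 9: opening $3,737.82; interest $450.98 → $4,188.80; payment $1,997.06; balance $2,191.74
Month 10: opening $2,191.74; interest $450.98 → $2,642.72; payment $1,997.06; balance $645.66
Month 11: opening $645.66; interest $450.98 → $1,096.64; payment $1,096.64; balance $0.00
Total paid: $21,067.24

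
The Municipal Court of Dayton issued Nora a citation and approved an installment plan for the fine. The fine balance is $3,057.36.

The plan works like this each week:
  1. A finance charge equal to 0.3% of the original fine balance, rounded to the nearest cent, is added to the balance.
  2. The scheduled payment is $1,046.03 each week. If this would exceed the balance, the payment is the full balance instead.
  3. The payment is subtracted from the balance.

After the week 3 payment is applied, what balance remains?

$0.00

Week 1: opening $3,057.36; interest $9.17 → $3,066.53; payment $1,046.03; balance $2,020.50
Week 2: opening $2,020.50; interest $9.17 → $2,029.67; payment $1,046.03; balance $983.64
Week 3: opening $983.64; interest $9.17 → $992.81; payment $992.81; balance $0.00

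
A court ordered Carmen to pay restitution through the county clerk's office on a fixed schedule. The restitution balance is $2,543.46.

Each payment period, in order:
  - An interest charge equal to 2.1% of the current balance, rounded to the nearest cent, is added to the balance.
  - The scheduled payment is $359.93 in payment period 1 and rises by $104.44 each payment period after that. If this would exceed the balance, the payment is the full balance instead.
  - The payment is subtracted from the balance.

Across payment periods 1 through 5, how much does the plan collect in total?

$2,722.63

Payment period 1: $2,543.46 +$53.41 interest = $2,596.87; pay $359.93 → $2,236.94
Payment period 2: $2,236.94 +$46.98 interest = $2,283.92; pay $464.37 → $1,819.55
Payment period 3: $1,819.55 +$38.21 interest = $1,857.76; pay $568.81 → $1,288.95
Payment period 4: $1,288.95 +$27.07 interest = $1,316.02; pay $673.25 → $642.77
Payment period 5: $642.77 +$13.50 interest = $656.27; pay $656.27 → $0.00
Total paid: $2,722.63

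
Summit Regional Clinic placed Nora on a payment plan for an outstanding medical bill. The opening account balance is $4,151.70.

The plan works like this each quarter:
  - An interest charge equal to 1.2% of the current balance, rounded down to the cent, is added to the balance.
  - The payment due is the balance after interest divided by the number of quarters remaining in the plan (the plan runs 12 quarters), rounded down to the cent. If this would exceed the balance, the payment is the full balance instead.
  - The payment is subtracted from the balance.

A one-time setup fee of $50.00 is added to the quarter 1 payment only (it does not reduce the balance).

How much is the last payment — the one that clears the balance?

# | Opening | Interest | Payment | Fee | End bal
1 | $4,151.70 | $49.82 | $350.12 | $50.00 | $3,851.40
2 | $3,851.40 | $46.21 | $354.32 | — | $3,543.29
3 | $3,543.29 | $42.51 | $358.58 | — | $3,227.22
4 | $3,227.22 | $38.72 | $362.88 | — | $2,903.06
5 | $2,903.06 | $34.83 | $367.23 | — | $2,570.66
6 | $2,570.66 | $30.84 | $371.64 | — | $2,229.86
7 | $2,229.86 | $26.75 | $376.10 | — | $1,880.51
8 | $1,880.51 | $22.56 | $380.61 | — | $1,522.46
9 | $1,522.46 | $18.26 | $385.18 | — | $1,155.54
10 | $1,155.54 | $13.86 | $389.80 | — | $779.60
11 | $779.60 | $9.35 | $394.47 | — | $394.48
12 | $394.48 | $4.73 | $399.21 | — | $0.00

$399.21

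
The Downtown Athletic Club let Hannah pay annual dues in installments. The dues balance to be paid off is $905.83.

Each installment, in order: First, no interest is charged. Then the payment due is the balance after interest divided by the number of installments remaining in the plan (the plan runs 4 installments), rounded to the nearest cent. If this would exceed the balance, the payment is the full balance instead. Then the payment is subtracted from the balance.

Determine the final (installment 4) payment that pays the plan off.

$226.45

Installment 1: opening $905.83; payment $226.46; balance $679.37
Installment 2: opening $679.37; payment $226.46; balance $452.91
Installment 3: opening $452.91; payment $226.46; balance $226.45
Installment 4: opening $226.45; payment $226.45; balance $0.00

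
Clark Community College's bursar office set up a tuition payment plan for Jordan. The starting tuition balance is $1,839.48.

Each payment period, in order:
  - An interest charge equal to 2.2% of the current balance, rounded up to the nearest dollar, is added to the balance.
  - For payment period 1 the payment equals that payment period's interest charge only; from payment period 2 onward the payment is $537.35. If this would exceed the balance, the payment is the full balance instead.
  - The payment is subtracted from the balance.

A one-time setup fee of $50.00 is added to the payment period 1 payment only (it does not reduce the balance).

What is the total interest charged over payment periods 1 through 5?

$138.00

Payment period 1: $1,839.48 +$41.00 interest = $1,880.48; pay $41.00 (+ $50.00 fee) → $1,839.48
Payment period 2: $1,839.48 +$41.00 interest = $1,880.48; pay $537.35 → $1,343.13
Payment period 3: $1,343.13 +$30.00 interest = $1,373.13; pay $537.35 → $835.78
Payment period 4: $835.78 +$19.00 interest = $854.78; pay $537.35 → $317.43
Payment period 5: $317.43 +$7.00 interest = $324.43; pay $324.43 → $0.00
Total interest: $41.00 + $41.00 + $30.00 + $19.00 + $7.00 = $138.00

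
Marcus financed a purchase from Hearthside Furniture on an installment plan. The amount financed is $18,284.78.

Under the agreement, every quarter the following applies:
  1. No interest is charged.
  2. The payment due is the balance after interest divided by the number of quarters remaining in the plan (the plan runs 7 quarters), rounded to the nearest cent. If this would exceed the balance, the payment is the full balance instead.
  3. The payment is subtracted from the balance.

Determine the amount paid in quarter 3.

Quarter 1: opening $18,284.78; payment $2,612.11; balance $15,672.67
Quarter 2: opening $15,672.67; payment $2,612.11; balance $13,060.56
Quarter 3: opening $13,060.56; payment $2,612.11; balance $10,448.45

$2,612.11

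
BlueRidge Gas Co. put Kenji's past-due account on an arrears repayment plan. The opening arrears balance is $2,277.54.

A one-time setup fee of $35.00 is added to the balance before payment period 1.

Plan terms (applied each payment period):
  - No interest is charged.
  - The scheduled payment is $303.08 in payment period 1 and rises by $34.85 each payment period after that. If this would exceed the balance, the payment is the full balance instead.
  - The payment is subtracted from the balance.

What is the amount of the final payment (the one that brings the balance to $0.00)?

$448.64

Payment period 1: $2,312.54 − $303.08 → $2,009.46
Payment period 2: $2,009.46 − $337.93 → $1,671.53
Payment period 3: $1,671.53 − $372.78 → $1,298.75
Payment period 4: $1,298.75 − $407.63 → $891.12
Payment period 5: $891.12 − $442.48 → $448.64
Payment period 6: $448.64 − $448.64 → $0.00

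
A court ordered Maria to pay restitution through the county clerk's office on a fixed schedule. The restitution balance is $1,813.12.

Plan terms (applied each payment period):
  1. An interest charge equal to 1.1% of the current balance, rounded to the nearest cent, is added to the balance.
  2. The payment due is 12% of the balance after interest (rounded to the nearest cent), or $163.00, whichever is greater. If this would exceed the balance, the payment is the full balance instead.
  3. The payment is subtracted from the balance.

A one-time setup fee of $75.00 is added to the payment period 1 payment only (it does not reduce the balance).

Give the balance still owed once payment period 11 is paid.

$38.27

# | Opening | Interest | Payment | Fee | End bal
1 | $1,813.12 | $19.94 | $219.97 | $75.00 | $1,613.09
2 | $1,613.09 | $17.74 | $195.70 | — | $1,435.13
3 | $1,435.13 | $15.79 | $174.11 | — | $1,276.81
4 | $1,276.81 | $14.04 | $163.00 | — | $1,127.85
5 | $1,127.85 | $12.41 | $163.00 | — | $977.26
6 | $977.26 | $10.75 | $163.00 | — | $825.01
7 | $825.01 | $9.08 | $163.00 | — | $671.09
8 | $671.09 | $7.38 | $163.00 | — | $515.47
9 | $515.47 | $5.67 | $163.00 | — | $358.14
10 | $358.14 | $3.94 | $163.00 | — | $199.08
11 | $199.08 | $2.19 | $163.00 | — | $38.27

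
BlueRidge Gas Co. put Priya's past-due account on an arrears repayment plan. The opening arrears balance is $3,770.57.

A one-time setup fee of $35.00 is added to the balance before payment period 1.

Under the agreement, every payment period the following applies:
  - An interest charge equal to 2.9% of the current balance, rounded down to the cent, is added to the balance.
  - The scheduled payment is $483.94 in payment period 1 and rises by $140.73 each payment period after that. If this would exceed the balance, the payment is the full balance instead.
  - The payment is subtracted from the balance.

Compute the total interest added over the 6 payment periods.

# | Opening | Interest | Payment | End bal
1 | $3,805.57 | $110.36 | $483.94 | $3,431.99
2 | $3,431.99 | $99.52 | $624.67 | $2,906.84
3 | $2,906.84 | $84.29 | $765.40 | $2,225.73
4 | $2,225.73 | $64.54 | $906.13 | $1,384.14
5 | $1,384.14 | $40.14 | $1,046.86 | $377.42
6 | $377.42 | $10.94 | $388.36 | $0.00
Total interest: $110.36 + $99.52 + $84.29 + $64.54 + $40.14 + $10.94 = $409.79

$409.79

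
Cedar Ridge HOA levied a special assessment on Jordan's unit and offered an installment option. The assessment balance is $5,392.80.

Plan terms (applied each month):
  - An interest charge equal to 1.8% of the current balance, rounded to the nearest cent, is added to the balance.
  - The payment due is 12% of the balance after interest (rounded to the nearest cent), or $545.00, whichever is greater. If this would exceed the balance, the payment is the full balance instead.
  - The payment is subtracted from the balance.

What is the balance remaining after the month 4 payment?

$3,385.27

Month 1: opening $5,392.80; interest $97.07 → $5,489.87; payment $658.78; balance $4,831.09
Month 2: opening $4,831.09; interest $86.96 → $4,918.05; payment $590.17; balance $4,327.88
Month 3: opening $4,327.88; interest $77.90 → $4,405.78; payment $545.00; balance $3,860.78
Month 4: opening $3,860.78; interest $69.49 → $3,930.27; payment $545.00; balance $3,385.27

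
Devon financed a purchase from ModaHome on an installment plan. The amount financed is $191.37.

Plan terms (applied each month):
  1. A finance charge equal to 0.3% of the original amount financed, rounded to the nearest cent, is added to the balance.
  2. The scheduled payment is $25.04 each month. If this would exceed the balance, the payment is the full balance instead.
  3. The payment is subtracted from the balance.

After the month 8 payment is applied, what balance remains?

$0.00

Month 1: opening $191.37; interest $0.57 → $191.94; payment $25.04; balance $166.90
Month 2: opening $166.90; interest $0.57 → $167.47; payment $25.04; balance $142.43
Month 3: opening $142.43; interest $0.57 → $143.00; payment $25.04; balance $117.96
Month 4: opening $117.96; interest $0.57 → $118.53; payment $25.04; balance $93.49
Month 5: opening $93.49; interest $0.57 → $94.06; payment $25.04; balance $69.02
Month 6: opening $69.02; interest $0.57 → $69.59; payment $25.04; balance $44.55
Month 7: opening $44.55; interest $0.57 → $45.12; payment $25.04; balance $20.08
Month 8: opening $20.08; interest $0.57 → $20.65; payment $20.65; balance $0.00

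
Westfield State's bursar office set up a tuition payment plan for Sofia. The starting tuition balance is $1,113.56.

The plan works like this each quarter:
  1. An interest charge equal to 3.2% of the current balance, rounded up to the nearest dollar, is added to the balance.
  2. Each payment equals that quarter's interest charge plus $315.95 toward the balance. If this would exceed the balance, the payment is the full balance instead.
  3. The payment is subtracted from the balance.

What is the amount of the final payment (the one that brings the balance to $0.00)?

Quarter 1: opening $1,113.56; interest $36.00 → $1,149.56; payment $351.95; balance $797.61
Quarter 2: opening $797.61; interest $26.00 → $823.61; payment $341.95; balance $481.66
Quarter 3: opening $481.66; interest $16.00 → $497.66; payment $331.95; balance $165.71
Quarter 4: opening $165.71; interest $6.00 → $171.71; payment $171.71; balance $0.00

$171.71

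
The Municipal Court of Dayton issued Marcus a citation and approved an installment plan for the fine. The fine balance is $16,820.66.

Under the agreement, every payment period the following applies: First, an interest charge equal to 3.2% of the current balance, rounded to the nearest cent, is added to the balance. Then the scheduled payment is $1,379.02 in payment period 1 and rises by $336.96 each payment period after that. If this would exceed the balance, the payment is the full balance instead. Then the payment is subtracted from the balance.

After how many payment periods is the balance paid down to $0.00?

8

Payment period 1: $16,820.66 +$538.26 interest = $17,358.92; pay $1,379.02 → $15,979.90
Payment period 2: $15,979.90 +$511.36 interest = $16,491.26; pay $1,715.98 → $14,775.28
Payment period 3: $14,775.28 +$472.81 interest = $15,248.09; pay $2,052.94 → $13,195.15
Payment period 4: $13,195.15 +$422.24 interest = $13,617.39; pay $2,389.90 → $11,227.49
Payment period 5: $11,227.49 +$359.28 interest = $11,586.77; pay $2,726.86 → $8,859.91
Payment period 6: $8,859.91 +$283.52 interest = $9,143.43; pay $3,063.82 → $6,079.61
Payment period 7: $6,079.61 +$194.55 interest = $6,274.16; pay $3,400.78 → $2,873.38
Payment period 8: $2,873.38 +$91.95 interest = $2,965.33; pay $2,965.33 → $0.00
Balance reaches $0.00 in payment period 8.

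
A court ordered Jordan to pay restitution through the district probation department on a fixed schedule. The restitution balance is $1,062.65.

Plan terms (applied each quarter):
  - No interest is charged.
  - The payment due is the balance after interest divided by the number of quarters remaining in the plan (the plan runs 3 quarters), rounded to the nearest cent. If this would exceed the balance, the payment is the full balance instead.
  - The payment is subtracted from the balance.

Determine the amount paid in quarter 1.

$354.22

Quarter 1: $1,062.65 − $354.22 → $708.43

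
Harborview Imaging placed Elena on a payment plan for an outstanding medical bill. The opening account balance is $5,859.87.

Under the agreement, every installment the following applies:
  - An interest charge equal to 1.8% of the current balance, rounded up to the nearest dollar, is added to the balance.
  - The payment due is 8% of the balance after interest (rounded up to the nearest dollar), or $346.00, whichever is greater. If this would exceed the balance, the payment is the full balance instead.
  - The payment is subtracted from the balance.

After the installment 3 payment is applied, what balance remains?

Installment 1: $5,859.87 +$106.00 interest = $5,965.87; pay $478.00 → $5,487.87
Installment 2: $5,487.87 +$99.00 interest = $5,586.87; pay $447.00 → $5,139.87
Installment 3: $5,139.87 +$93.00 interest = $5,232.87; pay $419.00 → $4,813.87

$4,813.87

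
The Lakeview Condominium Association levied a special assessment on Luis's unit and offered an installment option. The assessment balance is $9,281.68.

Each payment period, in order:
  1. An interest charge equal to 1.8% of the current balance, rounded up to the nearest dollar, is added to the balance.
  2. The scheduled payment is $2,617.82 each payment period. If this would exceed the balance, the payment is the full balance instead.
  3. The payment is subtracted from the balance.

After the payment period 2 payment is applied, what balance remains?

Payment period 1: opening $9,281.68; interest $168.00 → $9,449.68; payment $2,617.82; balance $6,831.86
Payment period 2: opening $6,831.86; interest $123.00 → $6,954.86; payment $2,617.82; balance $4,337.04

$4,337.04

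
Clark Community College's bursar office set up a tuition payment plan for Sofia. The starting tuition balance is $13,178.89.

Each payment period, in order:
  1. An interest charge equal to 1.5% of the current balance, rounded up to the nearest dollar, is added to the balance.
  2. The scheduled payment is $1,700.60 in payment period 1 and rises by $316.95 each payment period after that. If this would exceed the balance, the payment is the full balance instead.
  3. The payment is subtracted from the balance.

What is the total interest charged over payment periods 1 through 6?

Payment period 1: $13,178.89 +$198.00 interest = $13,376.89; pay $1,700.60 → $11,676.29
Payment period 2: $11,676.29 +$176.00 interest = $11,852.29; pay $2,017.55 → $9,834.74
Payment period 3: $9,834.74 +$148.00 interest = $9,982.74; pay $2,334.50 → $7,648.24
Payment period 4: $7,648.24 +$115.00 interest = $7,763.24; pay $2,651.45 → $5,111.79
Payment period 5: $5,111.79 +$77.00 interest = $5,188.79; pay $2,968.40 → $2,220.39
Payment period 6: $2,220.39 +$34.00 interest = $2,254.39; pay $2,254.39 → $0.00
Total interest: $198.00 + $176.00 + $148.00 + $115.00 + $77.00 + $34.00 = $748.00

$748.00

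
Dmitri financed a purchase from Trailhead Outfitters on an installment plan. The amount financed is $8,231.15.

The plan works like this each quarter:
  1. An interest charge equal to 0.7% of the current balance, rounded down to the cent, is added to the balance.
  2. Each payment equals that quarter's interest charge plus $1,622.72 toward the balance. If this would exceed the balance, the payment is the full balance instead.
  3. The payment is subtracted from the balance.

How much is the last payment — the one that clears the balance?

$118.37

Quarter 1: $8,231.15 +$57.61 interest = $8,288.76; pay $1,680.33 → $6,608.43
Quarter 2: $6,608.43 +$46.25 interest = $6,654.68; pay $1,668.97 → $4,985.71
Quarter 3: $4,985.71 +$34.89 interest = $5,020.60; pay $1,657.61 → $3,362.99
Quarter 4: $3,362.99 +$23.54 interest = $3,386.53; pay $1,646.26 → $1,740.27
Quarter 5: $1,740.27 +$12.18 interest = $1,752.45; pay $1,634.90 → $117.55
Quarter 6: $117.55 +$0.82 interest = $118.37; pay $118.37 → $0.00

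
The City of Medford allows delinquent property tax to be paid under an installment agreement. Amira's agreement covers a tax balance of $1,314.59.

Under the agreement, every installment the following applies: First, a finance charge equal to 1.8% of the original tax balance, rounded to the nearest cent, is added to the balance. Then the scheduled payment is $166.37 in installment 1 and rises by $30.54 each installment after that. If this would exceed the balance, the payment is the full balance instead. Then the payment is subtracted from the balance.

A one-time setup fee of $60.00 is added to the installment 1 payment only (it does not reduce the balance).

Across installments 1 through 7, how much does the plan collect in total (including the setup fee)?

Installment 1: $1,314.59 +$23.66 interest = $1,338.25; pay $166.37 (+ $60.00 fee) → $1,171.88
Installment 2: $1,171.88 +$23.66 interest = $1,195.54; pay $196.91 → $998.63
Installment 3: $998.63 +$23.66 interest = $1,022.29; pay $227.45 → $794.84
Installment 4: $794.84 +$23.66 interest = $818.50; pay $257.99 → $560.51
Installment 5: $560.51 +$23.66 interest = $584.17; pay $288.53 → $295.64
Installment 6: $295.64 +$23.66 interest = $319.30; pay $319.07 → $0.23
Installment 7: $0.23 +$23.66 interest = $23.89; pay $23.89 → $0.00
Total paid: $1,540.21

$1,540.21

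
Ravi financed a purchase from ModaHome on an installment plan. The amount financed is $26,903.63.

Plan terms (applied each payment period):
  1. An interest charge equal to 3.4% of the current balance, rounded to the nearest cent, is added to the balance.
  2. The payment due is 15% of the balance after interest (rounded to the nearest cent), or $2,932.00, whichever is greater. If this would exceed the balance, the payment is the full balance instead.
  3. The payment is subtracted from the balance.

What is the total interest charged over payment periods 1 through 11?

# | Opening | Interest | Payment | End bal
1 | $26,903.63 | $914.72 | $4,172.75 | $23,645.60
2 | $23,645.60 | $803.95 | $3,667.43 | $20,782.12
3 | $20,782.12 | $706.59 | $3,223.31 | $18,265.40
4 | $18,265.40 | $621.02 | $2,932.00 | $15,954.42
5 | $15,954.42 | $542.45 | $2,932.00 | $13,564.87
6 | $13,564.87 | $461.21 | $2,932.00 | $11,094.08
7 | $11,094.08 | $377.20 | $2,932.00 | $8,539.28
8 | $8,539.28 | $290.34 | $2,932.00 | $5,897.62
9 | $5,897.62 | $200.52 | $2,932.00 | $3,166.14
10 | $3,166.14 | $107.65 | $2,932.00 | $341.79
11 | $341.79 | $11.62 | $353.41 | $0.00
Total interest: $914.72 + $803.95 + $706.59 + $621.02 + $542.45 + $461.21 + $377.20 + $290.34 + $200.52 + $107.65 + $11.62 = $5,037.27

$5,037.27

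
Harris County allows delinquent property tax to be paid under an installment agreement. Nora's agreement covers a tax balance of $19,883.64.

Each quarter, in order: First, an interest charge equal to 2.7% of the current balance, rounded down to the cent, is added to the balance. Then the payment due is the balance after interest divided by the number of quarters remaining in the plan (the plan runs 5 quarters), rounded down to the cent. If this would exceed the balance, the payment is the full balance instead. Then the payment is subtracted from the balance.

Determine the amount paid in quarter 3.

$4,307.61

# | Opening | Interest | Payment | End bal
1 | $19,883.64 | $536.85 | $4,084.09 | $16,336.40
2 | $16,336.40 | $441.08 | $4,194.37 | $12,583.11
3 | $12,583.11 | $339.74 | $4,307.61 | $8,615.24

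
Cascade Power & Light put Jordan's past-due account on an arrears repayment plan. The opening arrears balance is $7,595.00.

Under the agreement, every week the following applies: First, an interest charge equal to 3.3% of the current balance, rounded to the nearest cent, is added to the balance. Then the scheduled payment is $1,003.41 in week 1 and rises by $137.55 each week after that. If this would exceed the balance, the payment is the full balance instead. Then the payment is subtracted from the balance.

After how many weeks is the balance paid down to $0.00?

Week 1: $7,595.00 +$250.64 interest = $7,845.64; pay $1,003.41 → $6,842.23
Week 2: $6,842.23 +$225.79 interest = $7,068.02; pay $1,140.96 → $5,927.06
Week 3: $5,927.06 +$195.59 interest = $6,122.65; pay $1,278.51 → $4,844.14
Week 4: $4,844.14 +$159.86 interest = $5,004.00; pay $1,416.06 → $3,587.94
Week 5: $3,587.94 +$118.40 interest = $3,706.34; pay $1,553.61 → $2,152.73
Week 6: $2,152.73 +$71.04 interest = $2,223.77; pay $1,691.16 → $532.61
Week 7: $532.61 +$17.58 interest = $550.19; pay $550.19 → $0.00
Balance reaches $0.00 in week 7.

7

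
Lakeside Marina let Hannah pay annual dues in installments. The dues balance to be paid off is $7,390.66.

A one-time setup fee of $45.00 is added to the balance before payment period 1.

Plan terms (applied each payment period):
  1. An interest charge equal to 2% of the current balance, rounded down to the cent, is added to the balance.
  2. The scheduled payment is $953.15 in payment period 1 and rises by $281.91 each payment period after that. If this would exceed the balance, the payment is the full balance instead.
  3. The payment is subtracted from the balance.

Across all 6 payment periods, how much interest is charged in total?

# | Opening | Interest | Payment | End bal
1 | $7,435.66 | $148.71 | $953.15 | $6,631.22
2 | $6,631.22 | $132.62 | $1,235.06 | $5,528.78
3 | $5,528.78 | $110.57 | $1,516.97 | $4,122.38
4 | $4,122.38 | $82.44 | $1,798.88 | $2,405.94
5 | $2,405.94 | $48.11 | $2,080.79 | $373.26
6 | $373.26 | $7.46 | $380.72 | $0.00
Total interest: $148.71 + $132.62 + $110.57 + $82.44 + $48.11 + $7.46 = $529.91

$529.91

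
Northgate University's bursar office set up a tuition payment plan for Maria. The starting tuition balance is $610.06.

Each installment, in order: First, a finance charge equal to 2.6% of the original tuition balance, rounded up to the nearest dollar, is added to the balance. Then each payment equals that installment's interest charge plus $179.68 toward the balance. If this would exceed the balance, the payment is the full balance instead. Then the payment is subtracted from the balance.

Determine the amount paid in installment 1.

# | Opening | Interest | Payment | End bal
1 | $610.06 | $16.00 | $195.68 | $430.38

$195.68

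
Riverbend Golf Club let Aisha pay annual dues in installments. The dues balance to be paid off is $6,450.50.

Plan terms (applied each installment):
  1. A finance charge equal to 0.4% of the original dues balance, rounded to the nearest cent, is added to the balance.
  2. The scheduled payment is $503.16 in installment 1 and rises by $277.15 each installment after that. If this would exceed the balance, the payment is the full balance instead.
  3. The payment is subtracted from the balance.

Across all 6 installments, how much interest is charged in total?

Installment 1: opening $6,450.50; interest $25.80 → $6,476.30; payment $503.16; balance $5,973.14
Installment 2: opening $5,973.14; interest $25.80 → $5,998.94; payment $780.31; balance $5,218.63
Installment 3: opening $5,218.63; interest $25.80 → $5,244.43; payment $1,057.46; balance $4,186.97
Installment 4: opening $4,186.97; interest $25.80 → $4,212.77; payment $1,334.61; balance $2,878.16
Installment 5: opening $2,878.16; interest $25.80 → $2,903.96; payment $1,611.76; balance $1,292.20
Installment 6: opening $1,292.20; interest $25.80 → $1,318.00; payment $1,318.00; balance $0.00
Total interest: $25.80 + $25.80 + $25.80 + $25.80 + $25.80 + $25.80 = $154.80

$154.80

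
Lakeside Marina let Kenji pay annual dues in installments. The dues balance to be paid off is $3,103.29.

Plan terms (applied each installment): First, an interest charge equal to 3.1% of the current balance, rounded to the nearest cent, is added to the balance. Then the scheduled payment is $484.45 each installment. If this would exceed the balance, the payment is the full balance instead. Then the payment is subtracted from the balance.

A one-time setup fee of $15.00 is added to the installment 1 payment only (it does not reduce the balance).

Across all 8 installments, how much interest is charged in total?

Installment 1: opening $3,103.29; interest $96.20 → $3,199.49; payment $484.45 (+ $15.00 fee); balance $2,715.04
Installment 2: opening $2,715.04; interest $84.17 → $2,799.21; payment $484.45; balance $2,314.76
Installment 3: opening $2,314.76; interest $71.76 → $2,386.52; payment $484.45; balance $1,902.07
Installment 4: opening $1,902.07; interest $58.96 → $1,961.03; payment $484.45; balance $1,476.58
Installment 5: opening $1,476.58; interest $45.77 → $1,522.35; payment $484.45; balance $1,037.90
Installment 6: opening $1,037.90; interest $32.17 → $1,070.07; payment $484.45; balance $585.62
Installment 7: opening $585.62; interest $18.15 → $603.77; payment $484.45; balance $119.32
Installment 8: opening $119.32; interest $3.70 → $123.02; payment $123.02; balance $0.00
Total interest: $96.20 + $84.17 + $71.76 + $58.96 + $45.77 + $32.17 + $18.15 + $3.70 = $410.88

$410.88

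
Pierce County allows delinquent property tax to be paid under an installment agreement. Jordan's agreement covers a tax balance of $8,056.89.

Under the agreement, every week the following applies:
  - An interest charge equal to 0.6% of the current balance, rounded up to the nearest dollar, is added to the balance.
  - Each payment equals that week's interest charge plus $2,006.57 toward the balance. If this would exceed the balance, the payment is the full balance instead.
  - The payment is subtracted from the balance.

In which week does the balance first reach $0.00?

Week 1: opening $8,056.89; interest $49.00 → $8,105.89; payment $2,055.57; balance $6,050.32
Week 2: opening $6,050.32; interest $37.00 → $6,087.32; payment $2,043.57; balance $4,043.75
Week 3: opening $4,043.75; interest $25.00 → $4,068.75; payment $2,031.57; balance $2,037.18
Week 4: opening $2,037.18; interest $13.00 → $2,050.18; payment $2,019.57; balance $30.61
Week 5: opening $30.61; interest $1.00 → $31.61; payment $31.61; balance $0.00
Balance reaches $0.00 in week 5.

5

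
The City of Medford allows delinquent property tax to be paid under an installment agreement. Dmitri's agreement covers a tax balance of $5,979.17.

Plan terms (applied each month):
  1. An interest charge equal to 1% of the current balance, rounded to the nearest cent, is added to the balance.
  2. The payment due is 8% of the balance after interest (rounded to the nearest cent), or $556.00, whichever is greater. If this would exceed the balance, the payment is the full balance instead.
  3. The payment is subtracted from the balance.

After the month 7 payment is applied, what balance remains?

$2,399.75

# | Opening | Interest | Payment | End bal
1 | $5,979.17 | $59.79 | $556.00 | $5,482.96
2 | $5,482.96 | $54.83 | $556.00 | $4,981.79
3 | $4,981.79 | $49.82 | $556.00 | $4,475.61
4 | $4,475.61 | $44.76 | $556.00 | $3,964.37
5 | $3,964.37 | $39.64 | $556.00 | $3,448.01
6 | $3,448.01 | $34.48 | $556.00 | $2,926.49
7 | $2,926.49 | $29.26 | $556.00 | $2,399.75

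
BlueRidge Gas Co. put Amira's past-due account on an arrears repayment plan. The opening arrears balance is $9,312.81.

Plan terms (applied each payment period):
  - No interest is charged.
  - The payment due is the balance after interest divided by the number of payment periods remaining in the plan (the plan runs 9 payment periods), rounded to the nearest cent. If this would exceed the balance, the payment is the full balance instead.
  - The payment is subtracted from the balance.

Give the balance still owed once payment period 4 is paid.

$5,173.77

Payment period 1: $9,312.81 − $1,034.76 → $8,278.05
Payment period 2: $8,278.05 − $1,034.76 → $7,243.29
Payment period 3: $7,243.29 − $1,034.76 → $6,208.53
Payment period 4: $6,208.53 − $1,034.76 → $5,173.77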